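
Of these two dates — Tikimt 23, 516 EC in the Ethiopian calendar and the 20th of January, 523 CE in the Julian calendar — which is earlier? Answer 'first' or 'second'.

The two dates have Julian Day Numbers 1912377 and 1912103 respectively.
Since 1912103 < 1912377, the second date comes first.

second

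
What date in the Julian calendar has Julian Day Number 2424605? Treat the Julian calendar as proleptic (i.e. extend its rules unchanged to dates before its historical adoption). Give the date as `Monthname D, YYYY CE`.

JDN 2424605 is 30 March 1926 in the Gregorian calendar.
In the Julian calendar that day is March 17, 1926 CE.

March 17, 1926 CE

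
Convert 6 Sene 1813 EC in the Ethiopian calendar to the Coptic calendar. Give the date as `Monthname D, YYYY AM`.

Both dates share Julian Day Number 2386329; in the Coptic calendar that is 6 Paoni 1537 AM.

Paoni 6, 1537 AM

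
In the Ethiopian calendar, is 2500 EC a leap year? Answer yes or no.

no

2500 mod 4 = 0; in the Ethiopian calendar a year is leap when year mod 4 = 3, so it is a common year.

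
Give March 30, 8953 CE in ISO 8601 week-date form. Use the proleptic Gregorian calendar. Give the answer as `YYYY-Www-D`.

8953-W13-5

The weekday is Friday (ISO weekday 5).
That Friday belongs to ISO week 13 of ISO year 8953.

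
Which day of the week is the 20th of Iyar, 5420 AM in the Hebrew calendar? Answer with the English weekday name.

Saturday

This is JDN 2327484 (1 May 1660 Gregorian).
Since JDN mod 7 = 5 (0 = Monday), the day is Saturday.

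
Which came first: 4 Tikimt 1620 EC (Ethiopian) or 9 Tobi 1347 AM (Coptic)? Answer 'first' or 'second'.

first

First date → JDN 2315594; second date → JDN 2316784.
JDN 2315594 < JDN 2316784, so the first date is earlier.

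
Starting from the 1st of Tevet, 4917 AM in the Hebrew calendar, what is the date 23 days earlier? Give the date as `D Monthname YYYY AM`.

The starting date is JDN 2143637; 2143637 − 23 = 2143614.
JDN 2143614 corresponds to 8 Kislev 4917 AM.

8 Kislev 4917 AM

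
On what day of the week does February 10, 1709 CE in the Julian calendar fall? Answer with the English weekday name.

Thursday

Equivalently 21 February 1709 Gregorian, JDN 2345311.
2345311 ≡ 3 (mod 7); counting from Monday = 0 gives Thursday.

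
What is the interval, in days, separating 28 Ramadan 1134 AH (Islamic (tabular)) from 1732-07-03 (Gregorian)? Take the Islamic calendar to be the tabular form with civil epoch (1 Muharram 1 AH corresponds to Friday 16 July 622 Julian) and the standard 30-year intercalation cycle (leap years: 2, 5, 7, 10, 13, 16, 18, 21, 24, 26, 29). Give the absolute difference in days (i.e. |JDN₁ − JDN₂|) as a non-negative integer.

JDN of the first date = 2350200.
JDN of the second date = 2353844.
|2353844 − 2350200| = 3644.

3644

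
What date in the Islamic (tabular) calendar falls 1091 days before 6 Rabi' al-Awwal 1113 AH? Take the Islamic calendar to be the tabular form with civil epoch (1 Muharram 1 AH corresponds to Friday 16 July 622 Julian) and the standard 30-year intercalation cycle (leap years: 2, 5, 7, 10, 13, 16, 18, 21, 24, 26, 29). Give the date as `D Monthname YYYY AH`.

The starting date is JDN 2342560; 2342560 − 1091 = 2341469.
JDN 2341469 corresponds to 7 Safar 1110 AH.

7 Safar 1110 AH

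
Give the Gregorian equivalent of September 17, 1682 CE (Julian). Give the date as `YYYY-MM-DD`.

At this point the Julian calendar is 10 days behind the Gregorian.
17 September 1682 Julian + 10 days → 27 September 1682 Gregorian.

1682-09-27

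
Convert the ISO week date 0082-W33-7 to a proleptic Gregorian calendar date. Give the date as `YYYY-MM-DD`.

ISO week 1 of 82 is the week containing the first Thursday of 82.
Week 33, day 7 (Sunday) lands on 0082-08-16.

0082-08-16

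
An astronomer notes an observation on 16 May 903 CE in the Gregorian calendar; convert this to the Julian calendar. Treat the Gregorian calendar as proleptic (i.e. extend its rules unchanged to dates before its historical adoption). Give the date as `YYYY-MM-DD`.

0903-05-11

The Julian–Gregorian offset here is 5 days (Julian trailing).
16 May 903 Gregorian − 5 days → 11 May 903 Julian.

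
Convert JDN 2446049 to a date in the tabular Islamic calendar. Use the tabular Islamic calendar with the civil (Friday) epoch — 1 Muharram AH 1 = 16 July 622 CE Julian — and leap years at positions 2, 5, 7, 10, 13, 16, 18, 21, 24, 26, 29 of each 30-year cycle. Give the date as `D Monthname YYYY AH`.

JDN 2446049 is 14 December 1984 in the Gregorian calendar.
In the tabular Islamic calendar that day is 20 Rabi' al-Awwal 1405 AH.

20 Rabi' al-Awwal 1405 AH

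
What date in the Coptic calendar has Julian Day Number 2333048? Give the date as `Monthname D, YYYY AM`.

JDN 2333048 is 26 July 1675 in the Gregorian calendar.
In the Coptic calendar that day is Epip 22, 1391 AM.

Epip 22, 1391 AM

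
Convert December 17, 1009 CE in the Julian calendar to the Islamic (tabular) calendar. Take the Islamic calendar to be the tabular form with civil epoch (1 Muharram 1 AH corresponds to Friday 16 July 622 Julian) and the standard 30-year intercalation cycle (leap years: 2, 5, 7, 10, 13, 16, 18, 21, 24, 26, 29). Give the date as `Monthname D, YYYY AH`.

Rabi' al-Thani 26, 400 AH

The source date corresponds to 23 December 1009 in the proleptic Gregorian calendar (JDN 2089946).
That day falls on 26 Rabi' al-Thani 400 AH in the tabular Islamic calendar.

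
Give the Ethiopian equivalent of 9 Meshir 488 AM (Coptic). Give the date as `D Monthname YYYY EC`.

9 Yekatit 764 EC

Julian Day Number of the source date = 2003065.
Converting JDN 2003065 to the Ethiopian calendar gives 9 Yekatit 764 EC.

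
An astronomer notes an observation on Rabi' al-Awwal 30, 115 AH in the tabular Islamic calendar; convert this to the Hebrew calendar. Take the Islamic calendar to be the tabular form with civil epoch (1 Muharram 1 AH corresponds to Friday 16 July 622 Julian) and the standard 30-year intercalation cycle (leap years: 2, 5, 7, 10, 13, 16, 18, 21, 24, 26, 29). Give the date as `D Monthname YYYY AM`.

The source date corresponds to 24 May 733 in the proleptic Gregorian calendar (JDN 1988926).
That day falls on 2 Sivan 4493 AM in the Hebrew calendar.

2 Sivan 4493 AM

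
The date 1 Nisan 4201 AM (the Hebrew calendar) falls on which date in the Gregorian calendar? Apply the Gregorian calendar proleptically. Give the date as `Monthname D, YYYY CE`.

Julian Day Number of the source date = 1882201.
Converting JDN 1882201 to the Gregorian calendar gives 10 March 441 CE.

March 10, 441 CE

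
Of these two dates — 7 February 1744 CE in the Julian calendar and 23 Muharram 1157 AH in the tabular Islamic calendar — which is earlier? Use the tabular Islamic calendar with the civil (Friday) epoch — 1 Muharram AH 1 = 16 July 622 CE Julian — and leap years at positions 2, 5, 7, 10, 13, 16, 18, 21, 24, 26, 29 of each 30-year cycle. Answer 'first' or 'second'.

Converting both to JDN: 2358091 vs 2358110; the smaller is the first.

first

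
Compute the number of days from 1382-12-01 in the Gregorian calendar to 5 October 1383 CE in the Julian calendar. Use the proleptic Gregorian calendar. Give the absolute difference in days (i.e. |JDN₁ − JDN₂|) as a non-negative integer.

JDN of the first date = 2226160.
JDN of the second date = 2226476.
|2226476 − 2226160| = 316.

316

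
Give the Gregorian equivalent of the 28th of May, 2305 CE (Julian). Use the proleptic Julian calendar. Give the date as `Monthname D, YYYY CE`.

June 13, 2305 CE

The Julian–Gregorian offset here is 16 days (Julian trailing).
28 May 2305 Julian + 16 days → 13 June 2305 Gregorian.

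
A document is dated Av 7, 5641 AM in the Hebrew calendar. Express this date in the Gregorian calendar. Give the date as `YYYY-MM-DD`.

Julian Day Number of the source date = 2408295.
Converting JDN 2408295 to the Gregorian calendar gives 2 August 1881 CE.

1881-08-02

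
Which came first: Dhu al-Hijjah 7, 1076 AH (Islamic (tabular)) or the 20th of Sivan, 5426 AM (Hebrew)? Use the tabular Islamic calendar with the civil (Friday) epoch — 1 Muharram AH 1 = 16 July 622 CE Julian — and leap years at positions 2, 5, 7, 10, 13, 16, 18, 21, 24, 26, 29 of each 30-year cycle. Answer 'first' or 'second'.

First date → JDN 2329715; second date → JDN 2329728.
JDN 2329715 < JDN 2329728, so the first date is earlier.

first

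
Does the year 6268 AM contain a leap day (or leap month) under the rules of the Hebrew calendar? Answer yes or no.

Hebrew year 6268 is year 17 of its 19-year Metonic cycle; leap years are at positions 3, 6, 8, 11, 14, 17, 19, so it is a leap year (13 months).

yes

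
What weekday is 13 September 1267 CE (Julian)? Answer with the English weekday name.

Equivalently 20 September 1267 Gregorian, JDN 2184085.
2184085 ≡ 1 (mod 7); counting from Monday = 0 gives Tuesday.

Tuesday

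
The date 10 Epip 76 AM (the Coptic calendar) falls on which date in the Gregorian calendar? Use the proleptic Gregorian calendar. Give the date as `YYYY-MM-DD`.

Julian Day Number of the source date = 1852733.
Converting JDN 1852733 to the Gregorian calendar gives 5 July 360 CE.

0360-07-05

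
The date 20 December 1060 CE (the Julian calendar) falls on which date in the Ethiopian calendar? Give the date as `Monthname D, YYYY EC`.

Tahsas 24, 1053 EC

The source date corresponds to 26 December 1060 in the proleptic Gregorian calendar (JDN 2108577).
That day falls on 24 Tahsas 1053 EC in the Ethiopian calendar.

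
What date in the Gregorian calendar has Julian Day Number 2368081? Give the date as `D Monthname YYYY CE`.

26 June 1771 CE

Counting from JDN 2299161 = 15 Oct 1582 gives an offset of 68920 days.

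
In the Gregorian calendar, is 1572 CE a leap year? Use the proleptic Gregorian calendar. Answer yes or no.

1572 is divisible by 4 and not by 100, so it is a leap year.

yes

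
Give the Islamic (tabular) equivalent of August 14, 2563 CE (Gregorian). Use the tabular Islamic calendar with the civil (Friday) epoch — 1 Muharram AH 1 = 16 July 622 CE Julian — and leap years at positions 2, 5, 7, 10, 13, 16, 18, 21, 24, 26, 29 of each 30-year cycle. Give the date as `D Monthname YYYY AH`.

Both dates share Julian Day Number 2657402; in the tabular Islamic calendar that is 23 Sha'ban 2001 AH.

23 Sha'ban 2001 AH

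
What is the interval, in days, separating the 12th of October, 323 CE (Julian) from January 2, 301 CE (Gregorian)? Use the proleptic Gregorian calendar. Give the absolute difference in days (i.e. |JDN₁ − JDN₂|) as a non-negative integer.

8319

First date → JDN 1839318; second date → JDN 1830999.
The interval is |1839318 − 1830999| = 8319 days.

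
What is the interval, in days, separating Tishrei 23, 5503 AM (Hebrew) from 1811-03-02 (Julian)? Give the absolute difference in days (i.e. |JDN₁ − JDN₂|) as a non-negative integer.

24980

JDN of the first date = 2357606.
JDN of the second date = 2382586.
|2382586 − 2357606| = 24980.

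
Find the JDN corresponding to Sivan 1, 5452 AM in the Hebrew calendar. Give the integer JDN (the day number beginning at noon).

2339187

In the Gregorian calendar the same day is 16 May 1692.
JDN 2299161 is 15 October 1582 CE (Gregorian); the target day is +40026 days from there, so JDN = 2339187.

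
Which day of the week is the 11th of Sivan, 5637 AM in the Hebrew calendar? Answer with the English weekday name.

This is JDN 2406763 (23 May 1877 Gregorian).
JDN 2406763 mod 7 = 2, and JDN 0 was a Monday, so this is a Wednesday.

Wednesday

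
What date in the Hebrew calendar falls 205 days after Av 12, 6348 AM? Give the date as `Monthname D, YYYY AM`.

Adar I 11, 6349 AM

Counting 205 days forward from JDN 2666516 reaches JDN 2666721, which is Adar I 11, 6349 AM.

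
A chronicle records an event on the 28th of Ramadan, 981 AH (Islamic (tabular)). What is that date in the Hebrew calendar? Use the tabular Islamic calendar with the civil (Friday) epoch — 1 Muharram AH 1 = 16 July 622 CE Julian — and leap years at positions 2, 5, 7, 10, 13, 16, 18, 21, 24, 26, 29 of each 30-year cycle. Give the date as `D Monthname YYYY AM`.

The source date corresponds to 31 January 1574 in the proleptic Gregorian calendar (JDN 2295982).
That day falls on 29 Shevat 5334 AM in the Hebrew calendar.

29 Shevat 5334 AM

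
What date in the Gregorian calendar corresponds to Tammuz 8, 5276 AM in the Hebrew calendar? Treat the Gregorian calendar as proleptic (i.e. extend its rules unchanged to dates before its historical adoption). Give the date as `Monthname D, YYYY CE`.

June 18, 1516 CE

Julian Day Number of the source date = 2274936.
Converting JDN 2274936 to the Gregorian calendar gives 18 June 1516 CE.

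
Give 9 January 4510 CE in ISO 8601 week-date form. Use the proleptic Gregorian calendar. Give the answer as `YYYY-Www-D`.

4510-W02-4

The weekday is Thursday (ISO weekday 4).
That Thursday belongs to ISO week 2 of ISO year 4510.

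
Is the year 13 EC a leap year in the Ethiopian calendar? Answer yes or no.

no

13 mod 4 = 1; in the Ethiopian calendar a year is leap when year mod 4 = 3, so it is a common year.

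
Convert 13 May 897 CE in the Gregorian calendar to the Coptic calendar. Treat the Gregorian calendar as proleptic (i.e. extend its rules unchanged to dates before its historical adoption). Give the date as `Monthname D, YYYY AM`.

Both dates share Julian Day Number 2048816; in the Coptic calendar that is 14 Pashons 613 AM.

Pashons 14, 613 AM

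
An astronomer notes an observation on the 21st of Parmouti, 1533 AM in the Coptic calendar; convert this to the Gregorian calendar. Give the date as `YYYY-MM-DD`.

Julian Day Number of the source date = 2384823.
Converting JDN 2384823 to the Gregorian calendar gives 28 April 1817 CE.

1817-04-28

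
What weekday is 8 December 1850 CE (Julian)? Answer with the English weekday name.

In the Gregorian calendar this is 20 December 1850 (JDN 2397112).
2397112 ≡ 4 (mod 7); counting from Monday = 0 gives Friday.

Friday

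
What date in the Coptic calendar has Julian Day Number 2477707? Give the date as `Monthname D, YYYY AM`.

JDN 2477707 is 18 August 2071 in the Gregorian calendar.
In the Coptic calendar that day is Mesori 12, 1787 AM.

Mesori 12, 1787 AM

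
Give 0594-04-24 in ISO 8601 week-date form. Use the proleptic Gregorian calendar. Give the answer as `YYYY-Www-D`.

0594-W17-4

The weekday is Thursday (ISO weekday 4).
That Thursday belongs to ISO week 17 of ISO year 594.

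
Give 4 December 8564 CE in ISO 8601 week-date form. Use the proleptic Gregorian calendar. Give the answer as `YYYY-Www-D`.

8564-W49-2

The weekday is Tuesday (ISO weekday 2).
That Tuesday belongs to ISO week 49 of ISO year 8564.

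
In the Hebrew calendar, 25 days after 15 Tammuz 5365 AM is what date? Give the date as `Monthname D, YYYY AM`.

Av 11, 5365 AM

JDN of 15 Tammuz 5365 AM = 2307456.
2307456 + 25 = 2307481.
JDN 2307481 in the Hebrew calendar is Av 11, 5365 AM.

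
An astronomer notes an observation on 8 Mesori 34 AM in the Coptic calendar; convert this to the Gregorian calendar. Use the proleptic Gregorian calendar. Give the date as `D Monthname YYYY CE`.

Both dates share Julian Day Number 1837420; in the Gregorian calendar that is 2 August 318 CE.

2 August 318 CE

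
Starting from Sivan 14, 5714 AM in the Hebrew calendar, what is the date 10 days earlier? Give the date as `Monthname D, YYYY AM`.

Sivan 4, 5714 AM

JDN of Sivan 14, 5714 AM = 2434909.
2434909 − 10 = 2434899.
JDN 2434899 in the Hebrew calendar is Sivan 4, 5714 AM.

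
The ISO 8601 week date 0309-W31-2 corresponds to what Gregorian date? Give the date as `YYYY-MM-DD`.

ISO week 1 of 309 is the week containing the first Thursday of 309.
Week 31, day 2 (Tuesday) lands on 0309-08-03.

0309-08-03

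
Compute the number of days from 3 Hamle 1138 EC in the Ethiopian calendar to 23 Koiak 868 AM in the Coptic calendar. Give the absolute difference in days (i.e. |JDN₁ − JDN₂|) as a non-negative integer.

JDN of the first date = 2139812.
JDN of the second date = 2141814.
|2141814 − 2139812| = 2002.

2002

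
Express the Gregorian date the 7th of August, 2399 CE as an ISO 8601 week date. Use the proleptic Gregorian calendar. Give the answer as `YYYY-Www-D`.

The weekday is Saturday (ISO weekday 6).
That Saturday belongs to ISO week 31 of ISO year 2399.

2399-W31-6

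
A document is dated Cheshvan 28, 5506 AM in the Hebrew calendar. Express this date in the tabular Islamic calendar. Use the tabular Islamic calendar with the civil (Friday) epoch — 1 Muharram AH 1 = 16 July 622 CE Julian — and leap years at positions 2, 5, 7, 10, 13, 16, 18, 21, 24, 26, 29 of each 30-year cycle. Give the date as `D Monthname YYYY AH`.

The source date corresponds to 23 November 1745 in the Gregorian calendar (JDN 2358735).
That day falls on 28 Shawwal 1158 AH in the tabular Islamic calendar.

28 Shawwal 1158 AH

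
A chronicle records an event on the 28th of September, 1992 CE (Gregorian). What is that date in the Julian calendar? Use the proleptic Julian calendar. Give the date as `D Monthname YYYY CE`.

For dates in this range the Gregorian date is 13 days ahead of the Julian.
28 September 1992 Gregorian − 13 days → 15 September 1992 Julian.

15 September 1992 CE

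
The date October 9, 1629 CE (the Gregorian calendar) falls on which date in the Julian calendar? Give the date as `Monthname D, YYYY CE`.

September 29, 1629 CE

At this point the Julian calendar is 10 days behind the Gregorian.
9 October 1629 Gregorian − 10 days → 29 September 1629 Julian.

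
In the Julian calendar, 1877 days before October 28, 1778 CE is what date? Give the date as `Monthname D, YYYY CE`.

September 7, 1773 CE

The starting date is JDN 2370773; 2370773 − 1877 = 2368896.
JDN 2368896 corresponds to September 7, 1773 CE.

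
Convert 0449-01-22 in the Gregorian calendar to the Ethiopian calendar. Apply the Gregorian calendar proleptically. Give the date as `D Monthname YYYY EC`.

26 Tir 441 EC

Julian Day Number of the source date = 1885076.
Converting JDN 1885076 to the Ethiopian calendar gives 26 Tir 441 EC.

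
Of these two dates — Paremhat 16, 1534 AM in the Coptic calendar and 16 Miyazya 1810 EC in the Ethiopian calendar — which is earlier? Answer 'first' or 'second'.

first

First date → JDN 2385153; second date → JDN 2385183.
JDN 2385153 < JDN 2385183, so the first date is earlier.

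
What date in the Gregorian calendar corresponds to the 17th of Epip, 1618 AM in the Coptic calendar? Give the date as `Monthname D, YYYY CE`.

Both dates share Julian Day Number 2415955; in the Gregorian calendar that is 24 July 1902 CE.

July 24, 1902 CE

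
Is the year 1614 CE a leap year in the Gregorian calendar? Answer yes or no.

no

1614 is not divisible by 4, so it is a common year.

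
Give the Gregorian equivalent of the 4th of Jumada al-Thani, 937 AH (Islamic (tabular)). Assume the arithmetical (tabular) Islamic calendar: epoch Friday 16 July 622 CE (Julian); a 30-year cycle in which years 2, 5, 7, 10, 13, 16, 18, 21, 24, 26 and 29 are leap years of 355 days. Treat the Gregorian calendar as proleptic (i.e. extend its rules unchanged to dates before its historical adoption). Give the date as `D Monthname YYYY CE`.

Both dates share Julian Day Number 2280278; in the Gregorian calendar that is 2 February 1531 CE.

2 February 1531 CE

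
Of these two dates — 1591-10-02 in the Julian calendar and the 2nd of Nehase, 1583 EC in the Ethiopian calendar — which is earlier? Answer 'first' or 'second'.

Converting both to JDN: 2302445 vs 2302377; the smaller is the second.

second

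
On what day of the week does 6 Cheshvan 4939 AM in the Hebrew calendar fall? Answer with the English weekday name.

Thursday

Equivalently 26 October 1178 Gregorian, JDN 2151614.
2151614 ≡ 3 (mod 7); counting from Monday = 0 gives Thursday.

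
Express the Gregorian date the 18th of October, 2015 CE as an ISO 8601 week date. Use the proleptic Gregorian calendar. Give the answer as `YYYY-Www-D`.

2015-W42-7

The weekday is Sunday (ISO weekday 7).
That Sunday belongs to ISO week 42 of ISO year 2015.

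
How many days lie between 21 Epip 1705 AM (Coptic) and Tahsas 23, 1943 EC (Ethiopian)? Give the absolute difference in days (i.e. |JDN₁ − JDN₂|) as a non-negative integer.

14088

JDN of the first date = 2447736.
JDN of the second date = 2433648.
|2433648 − 2447736| = 14088.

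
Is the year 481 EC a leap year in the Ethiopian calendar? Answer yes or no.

481 mod 4 = 1; in the Ethiopian calendar a year is leap when year mod 4 = 3, so it is a common year.

no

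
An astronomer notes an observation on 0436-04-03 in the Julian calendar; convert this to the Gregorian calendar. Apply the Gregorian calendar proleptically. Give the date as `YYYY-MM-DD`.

The Julian–Gregorian offset here is 1 day (Julian trailing).
3 April 436 Julian + 1 day → 4 April 436 Gregorian.

0436-04-04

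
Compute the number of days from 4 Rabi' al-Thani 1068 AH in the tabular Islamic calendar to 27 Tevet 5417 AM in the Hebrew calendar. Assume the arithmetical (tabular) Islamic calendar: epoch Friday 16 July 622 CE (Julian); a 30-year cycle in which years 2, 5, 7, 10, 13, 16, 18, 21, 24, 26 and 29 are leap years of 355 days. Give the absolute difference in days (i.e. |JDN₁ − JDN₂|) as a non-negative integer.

First date → JDN 2326641; second date → JDN 2326279.
The interval is |2326641 − 2326279| = 362 days.

362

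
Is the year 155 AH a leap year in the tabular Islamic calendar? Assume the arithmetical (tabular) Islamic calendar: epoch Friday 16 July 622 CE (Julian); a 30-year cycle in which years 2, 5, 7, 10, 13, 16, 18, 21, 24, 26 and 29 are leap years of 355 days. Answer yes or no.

Year 155 AH is year 5 of its 30-year cycle; leap positions are 2, 5, 7, 10, 13, 16, 18, 21, 24, 26, 29, so it is a leap year (355 days).

yes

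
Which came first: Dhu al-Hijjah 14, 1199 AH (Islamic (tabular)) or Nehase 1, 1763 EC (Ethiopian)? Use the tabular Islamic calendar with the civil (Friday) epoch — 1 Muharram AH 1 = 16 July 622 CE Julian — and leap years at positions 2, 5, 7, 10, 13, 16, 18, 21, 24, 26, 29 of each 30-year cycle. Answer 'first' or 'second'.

First date → JDN 2373309; second date → JDN 2368121.
JDN 2368121 < JDN 2373309, so the second date is earlier.

second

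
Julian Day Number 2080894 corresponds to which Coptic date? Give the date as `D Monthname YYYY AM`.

The proleptic Gregorian equivalent of JDN 2080894 is 11 March 985.
In the Coptic calendar that day is 10 Paremhat 701 AM.

10 Paremhat 701 AM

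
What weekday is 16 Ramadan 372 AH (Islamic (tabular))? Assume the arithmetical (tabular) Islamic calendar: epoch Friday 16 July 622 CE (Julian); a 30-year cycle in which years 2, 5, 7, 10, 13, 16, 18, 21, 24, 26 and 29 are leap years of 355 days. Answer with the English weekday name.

This is JDN 2080161 (9 March 983 Gregorian).
Since JDN mod 7 = 6 (0 = Monday), the day is Sunday.

Sunday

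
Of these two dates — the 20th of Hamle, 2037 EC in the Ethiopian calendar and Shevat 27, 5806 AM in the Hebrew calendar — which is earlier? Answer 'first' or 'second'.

First date → JDN 2468189; second date → JDN 2468380.
JDN 2468189 < JDN 2468380, so the first date is earlier.

first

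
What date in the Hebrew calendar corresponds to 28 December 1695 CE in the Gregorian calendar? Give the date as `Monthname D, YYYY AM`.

Tevet 22, 5456 AM

Both dates share Julian Day Number 2340508; in the Hebrew calendar that is 22 Tevet 5456 AM.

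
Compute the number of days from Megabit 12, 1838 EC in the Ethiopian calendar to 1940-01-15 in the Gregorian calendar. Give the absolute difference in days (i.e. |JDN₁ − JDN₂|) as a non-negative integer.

34268

JDN of the first date = 2395376.
JDN of the second date = 2429644.
|2429644 − 2395376| = 34268.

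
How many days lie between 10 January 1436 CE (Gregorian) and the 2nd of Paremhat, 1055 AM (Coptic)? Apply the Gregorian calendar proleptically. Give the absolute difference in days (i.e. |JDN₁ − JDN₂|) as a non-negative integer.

35373

JDN of the first date = 2245557.
JDN of the second date = 2210184.
|2210184 − 2245557| = 35373.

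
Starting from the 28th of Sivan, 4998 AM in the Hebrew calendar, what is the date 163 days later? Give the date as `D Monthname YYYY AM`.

JDN of the 28th of Sivan, 4998 AM = 2173400.
2173400 + 163 = 2173563.
JDN 2173563 in the Hebrew calendar is 13 Kislev 4999 AM.

13 Kislev 4999 AM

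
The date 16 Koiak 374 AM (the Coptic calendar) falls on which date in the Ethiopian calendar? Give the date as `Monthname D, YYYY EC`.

Both dates share Julian Day Number 1961373; in the Ethiopian calendar that is 16 Tahsas 650 EC.

Tahsas 16, 650 EC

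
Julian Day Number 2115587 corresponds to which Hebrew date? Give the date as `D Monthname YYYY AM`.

JDN 2115587 is 6 March 1080 in the proleptic Gregorian calendar.
In the Hebrew calendar that day is 6 Adar II 4840 AM.

6 Adar II 4840 AM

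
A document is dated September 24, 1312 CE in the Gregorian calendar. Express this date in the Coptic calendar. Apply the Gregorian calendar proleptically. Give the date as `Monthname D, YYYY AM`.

Julian Day Number of the source date = 2200525.
Converting JDN 2200525 to the Coptic calendar gives 19 Thout 1029 AM.

Thout 19, 1029 AM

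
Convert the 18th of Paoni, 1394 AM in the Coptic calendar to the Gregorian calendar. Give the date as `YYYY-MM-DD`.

1678-06-22

Both dates share Julian Day Number 2334110; in the Gregorian calendar that is 22 June 1678 CE.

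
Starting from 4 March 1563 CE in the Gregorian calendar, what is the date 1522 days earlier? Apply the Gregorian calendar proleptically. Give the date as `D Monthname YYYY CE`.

JDN of 4 March 1563 CE = 2291996.
2291996 − 1522 = 2290474.
JDN 2290474 in the Gregorian calendar is 2 January 1559 CE.

2 January 1559 CE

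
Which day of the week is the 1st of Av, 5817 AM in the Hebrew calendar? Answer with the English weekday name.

This is JDN 2472577 (1 August 2057 Gregorian).
Since JDN mod 7 = 2 (0 = Monday), the day is Wednesday.

Wednesday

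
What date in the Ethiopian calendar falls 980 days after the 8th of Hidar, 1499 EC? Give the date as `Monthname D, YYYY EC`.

Hamle 17, 1501 EC

Counting 980 days forward from JDN 2271432 reaches JDN 2272412, which is Hamle 17, 1501 EC.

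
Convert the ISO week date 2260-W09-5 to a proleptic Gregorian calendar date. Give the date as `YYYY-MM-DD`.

2260-03-02

ISO week 1 of 2260 is the week containing the first Thursday of 2260.
Week 9, day 5 (Friday) lands on 2260-03-02.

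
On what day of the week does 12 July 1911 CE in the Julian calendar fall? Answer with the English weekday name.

Tuesday

Equivalently 25 July 1911 Gregorian, JDN 2419243.
JDN 2419243 mod 7 = 1, and JDN 0 was a Monday, so this is a Tuesday.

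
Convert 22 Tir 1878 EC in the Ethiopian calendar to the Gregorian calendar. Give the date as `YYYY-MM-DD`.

Both dates share Julian Day Number 2409936; in the Gregorian calendar that is 29 January 1886 CE.

1886-01-29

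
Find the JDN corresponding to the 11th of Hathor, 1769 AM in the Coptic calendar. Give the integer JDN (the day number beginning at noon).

2470862

Equivalently 20 November 2052 (Gregorian).
JDN 2451545 is 1 January 2000 CE (Gregorian); the target day is +19317 days from there, so JDN = 2470862.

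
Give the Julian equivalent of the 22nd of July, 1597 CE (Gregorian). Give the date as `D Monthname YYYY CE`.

At this point the Julian calendar is 10 days behind the Gregorian.
22 July 1597 Gregorian − 10 days → 12 July 1597 Julian.

12 July 1597 CE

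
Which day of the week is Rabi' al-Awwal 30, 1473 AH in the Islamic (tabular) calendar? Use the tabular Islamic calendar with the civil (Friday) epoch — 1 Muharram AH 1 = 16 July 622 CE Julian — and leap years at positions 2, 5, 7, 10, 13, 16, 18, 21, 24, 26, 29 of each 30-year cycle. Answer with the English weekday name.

Thursday

This is JDN 2470156 (15 December 2050 Gregorian).
2470156 ≡ 3 (mod 7); counting from Monday = 0 gives Thursday.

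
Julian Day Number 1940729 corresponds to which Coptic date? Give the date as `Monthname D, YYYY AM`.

Paoni 11, 317 AM

The proleptic Gregorian equivalent of JDN 1940729 is 8 June 601.
In the Coptic calendar that day is Paoni 11, 317 AM.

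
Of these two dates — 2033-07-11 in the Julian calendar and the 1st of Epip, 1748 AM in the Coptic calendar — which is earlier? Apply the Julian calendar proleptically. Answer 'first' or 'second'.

First date → JDN 2463803; second date → JDN 2463422.
JDN 2463422 < JDN 2463803, so the second date is earlier.

second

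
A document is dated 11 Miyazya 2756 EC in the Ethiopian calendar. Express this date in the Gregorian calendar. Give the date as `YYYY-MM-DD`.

2764-04-25

Julian Day Number of the source date = 2730705.
Converting JDN 2730705 to the Gregorian calendar gives 25 April 2764 CE.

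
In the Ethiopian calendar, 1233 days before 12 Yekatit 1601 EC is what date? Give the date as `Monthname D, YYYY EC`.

JDN of 12 Yekatit 1601 EC = 2308782.
2308782 − 1233 = 2307549.
JDN 2307549 in the Ethiopian calendar is Meskerem 25, 1598 EC.

Meskerem 25, 1598 EC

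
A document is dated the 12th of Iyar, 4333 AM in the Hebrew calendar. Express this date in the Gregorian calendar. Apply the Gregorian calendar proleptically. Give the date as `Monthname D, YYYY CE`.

Julian Day Number of the source date = 1930467.
Converting JDN 1930467 to the Gregorian calendar gives 3 May 573 CE.

May 3, 573 CE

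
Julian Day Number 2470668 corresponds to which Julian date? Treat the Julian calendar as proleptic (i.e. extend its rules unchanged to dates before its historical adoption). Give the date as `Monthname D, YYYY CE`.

The Gregorian equivalent of JDN 2470668 is 10 May 2052.
In the Julian calendar that day is April 27, 2052 CE.

April 27, 2052 CE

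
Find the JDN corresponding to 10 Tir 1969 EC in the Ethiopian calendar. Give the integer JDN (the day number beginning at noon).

Equivalently 18 January 1977 (Gregorian).
JDN 2299161 is 15 October 1582 CE (Gregorian); the target day is +144001 days from there, so JDN = 2443162.

2443162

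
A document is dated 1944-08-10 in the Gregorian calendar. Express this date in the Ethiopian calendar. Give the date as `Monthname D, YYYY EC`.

Nehase 4, 1936 EC

Both dates share Julian Day Number 2431313; in the Ethiopian calendar that is 4 Nehase 1936 EC.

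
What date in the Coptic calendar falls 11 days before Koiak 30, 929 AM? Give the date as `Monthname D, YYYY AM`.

Koiak 19, 929 AM

Counting 11 days back from JDN 2164101 reaches JDN 2164090, which is Koiak 19, 929 AM.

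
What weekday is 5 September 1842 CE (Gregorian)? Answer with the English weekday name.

JDN 2394084 mod 7 = 0, and JDN 0 was a Monday, so this is a Monday.

Monday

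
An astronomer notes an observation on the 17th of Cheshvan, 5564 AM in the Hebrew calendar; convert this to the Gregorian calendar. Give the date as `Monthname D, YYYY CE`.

Julian Day Number of the source date = 2379897.
Converting JDN 2379897 to the Gregorian calendar gives 2 November 1803 CE.

November 2, 1803 CE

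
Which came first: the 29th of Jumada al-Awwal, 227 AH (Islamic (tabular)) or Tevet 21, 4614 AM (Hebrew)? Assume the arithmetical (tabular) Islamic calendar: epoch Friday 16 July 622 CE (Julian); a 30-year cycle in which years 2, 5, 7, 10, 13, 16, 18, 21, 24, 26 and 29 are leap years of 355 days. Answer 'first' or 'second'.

First date → JDN 2028673; second date → JDN 2032975.
JDN 2028673 < JDN 2032975, so the first date is earlier.

first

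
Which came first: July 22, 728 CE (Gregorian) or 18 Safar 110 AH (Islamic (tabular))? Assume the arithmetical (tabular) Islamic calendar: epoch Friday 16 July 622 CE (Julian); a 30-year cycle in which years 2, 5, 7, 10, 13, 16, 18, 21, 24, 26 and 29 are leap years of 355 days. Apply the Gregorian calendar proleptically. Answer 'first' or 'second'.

second

First date → JDN 1987159; second date → JDN 1987113.
JDN 1987113 < JDN 1987159, so the second date is earlier.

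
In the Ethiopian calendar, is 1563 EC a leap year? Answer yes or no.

yes

1563 mod 4 = 3; in the Ethiopian calendar a year is leap when year mod 4 = 3, so it is a leap year.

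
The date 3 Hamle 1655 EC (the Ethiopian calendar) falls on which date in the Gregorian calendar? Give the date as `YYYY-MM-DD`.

Both dates share Julian Day Number 2328646; in the Gregorian calendar that is 7 July 1663 CE.

1663-07-07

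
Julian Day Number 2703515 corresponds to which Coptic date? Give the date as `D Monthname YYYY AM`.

JDN 2703515 is 14 November 2689 in the Gregorian calendar.
In the Coptic calendar that day is 30 Paopi 2406 AM.

30 Paopi 2406 AM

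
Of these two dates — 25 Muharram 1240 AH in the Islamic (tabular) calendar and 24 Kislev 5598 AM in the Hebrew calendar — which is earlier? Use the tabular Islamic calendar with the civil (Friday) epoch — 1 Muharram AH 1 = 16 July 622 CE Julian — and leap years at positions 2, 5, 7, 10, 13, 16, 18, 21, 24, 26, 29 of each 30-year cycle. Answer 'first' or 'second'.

First date → JDN 2387524; second date → JDN 2392366.
JDN 2387524 < JDN 2392366, so the first date is earlier.

first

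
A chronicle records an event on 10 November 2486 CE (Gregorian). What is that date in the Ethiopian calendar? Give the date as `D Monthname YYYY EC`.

28 Tikimt 2479 EC

Both dates share Julian Day Number 2629367; in the Ethiopian calendar that is 28 Tikimt 2479 EC.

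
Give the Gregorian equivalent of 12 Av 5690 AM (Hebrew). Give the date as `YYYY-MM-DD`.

Both dates share Julian Day Number 2426195; in the Gregorian calendar that is 6 August 1930 CE.

1930-08-06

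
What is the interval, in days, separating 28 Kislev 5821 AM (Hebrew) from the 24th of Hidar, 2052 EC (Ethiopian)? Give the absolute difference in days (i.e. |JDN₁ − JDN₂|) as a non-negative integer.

First date → JDN 2473815; second date → JDN 2473432.
The interval is |2473815 − 2473432| = 383 days.

383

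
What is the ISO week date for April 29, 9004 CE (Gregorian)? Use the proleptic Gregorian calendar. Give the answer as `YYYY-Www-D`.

The weekday is Sunday (ISO weekday 7).
That Sunday belongs to ISO week 17 of ISO year 9004.

9004-W17-7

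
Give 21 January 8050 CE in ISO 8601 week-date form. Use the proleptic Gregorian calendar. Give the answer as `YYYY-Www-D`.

8050-W03-5

The weekday is Friday (ISO weekday 5).
That Friday belongs to ISO week 3 of ISO year 8050.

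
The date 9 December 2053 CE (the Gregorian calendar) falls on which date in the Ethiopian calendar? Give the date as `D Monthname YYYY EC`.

30 Hidar 2046 EC

Both dates share Julian Day Number 2471246; in the Ethiopian calendar that is 30 Hidar 2046 EC.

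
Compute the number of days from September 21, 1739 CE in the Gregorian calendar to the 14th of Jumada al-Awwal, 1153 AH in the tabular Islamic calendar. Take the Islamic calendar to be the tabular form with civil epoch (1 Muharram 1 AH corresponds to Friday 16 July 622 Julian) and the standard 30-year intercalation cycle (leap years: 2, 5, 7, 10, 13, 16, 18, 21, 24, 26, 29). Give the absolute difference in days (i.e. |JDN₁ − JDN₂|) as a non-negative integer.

321

First date → JDN 2356480; second date → JDN 2356801.
The interval is |2356480 − 2356801| = 321 days.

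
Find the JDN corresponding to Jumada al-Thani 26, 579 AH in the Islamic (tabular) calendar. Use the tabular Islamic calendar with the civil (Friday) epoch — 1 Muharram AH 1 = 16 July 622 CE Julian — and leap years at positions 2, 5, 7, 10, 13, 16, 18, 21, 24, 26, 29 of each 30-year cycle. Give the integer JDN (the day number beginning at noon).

In the proleptic Gregorian calendar the same day is 23 October 1183.
JDN 2451545 is 1 January 2000 CE (Gregorian); the target day is −298108 days from there, so JDN = 2153437.

2153437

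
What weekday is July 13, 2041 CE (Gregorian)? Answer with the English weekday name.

Since JDN mod 7 = 5 (0 = Monday), the day is Saturday.

Saturday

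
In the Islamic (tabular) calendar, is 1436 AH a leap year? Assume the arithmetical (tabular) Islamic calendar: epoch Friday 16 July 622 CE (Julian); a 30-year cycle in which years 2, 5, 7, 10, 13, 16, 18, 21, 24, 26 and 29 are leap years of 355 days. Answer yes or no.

yes

Year 1436 AH is year 26 of its 30-year cycle; leap positions are 2, 5, 7, 10, 13, 16, 18, 21, 24, 26, 29, so it is a leap year (355 days).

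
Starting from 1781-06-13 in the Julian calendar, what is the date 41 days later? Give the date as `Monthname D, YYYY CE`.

July 24, 1781 CE

The starting date is JDN 2371732; 2371732 + 41 = 2371773.
JDN 2371773 corresponds to July 24, 1781 CE.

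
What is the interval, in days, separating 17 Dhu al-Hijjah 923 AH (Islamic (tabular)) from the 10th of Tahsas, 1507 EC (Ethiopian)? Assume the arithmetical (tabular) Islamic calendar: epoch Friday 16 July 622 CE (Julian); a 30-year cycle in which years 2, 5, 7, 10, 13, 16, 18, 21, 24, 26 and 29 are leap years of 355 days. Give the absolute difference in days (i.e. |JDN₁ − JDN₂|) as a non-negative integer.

First date → JDN 2275507; second date → JDN 2274386.
The interval is |2275507 − 2274386| = 1121 days.

1121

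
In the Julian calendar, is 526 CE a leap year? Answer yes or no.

526 mod 4 = 2, so it is a common year in the Julian calendar.

no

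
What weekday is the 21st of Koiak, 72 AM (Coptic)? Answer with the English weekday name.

In the proleptic Gregorian calendar this is 19 December 355 (JDN 1851073).
Since JDN mod 7 = 0 (0 = Monday), the day is Monday.

Monday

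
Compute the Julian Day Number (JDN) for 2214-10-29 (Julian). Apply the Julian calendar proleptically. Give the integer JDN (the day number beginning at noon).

In the Gregorian calendar the same day is 13 November 2214.
JDN 2451545 is 1 January 2000 CE (Gregorian); the target day is +78478 days from there, so JDN = 2530023.

2530023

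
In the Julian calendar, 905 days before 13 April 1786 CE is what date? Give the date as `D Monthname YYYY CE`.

21 October 1783 CE

The starting date is JDN 2373497; 2373497 − 905 = 2372592.
JDN 2372592 corresponds to 21 October 1783 CE.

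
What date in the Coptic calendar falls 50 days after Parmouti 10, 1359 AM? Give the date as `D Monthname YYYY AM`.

30 Pashons 1359 AM

The starting date is JDN 2321258; 2321258 + 50 = 2321308.
JDN 2321308 corresponds to 30 Pashons 1359 AM.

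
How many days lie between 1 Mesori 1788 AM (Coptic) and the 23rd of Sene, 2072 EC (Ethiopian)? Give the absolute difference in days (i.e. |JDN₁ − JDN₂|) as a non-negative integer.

2884

JDN of the first date = 2478062.
JDN of the second date = 2480946.
|2480946 − 2478062| = 2884.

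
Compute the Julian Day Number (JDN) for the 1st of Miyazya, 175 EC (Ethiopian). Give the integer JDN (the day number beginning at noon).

Equivalently 26 March 183 (proleptic Gregorian).
JDN 2400001 is 17 November 1858 CE (Gregorian), MJD 0; the target day is −612017 days from there, so JDN = 1787984.

1787984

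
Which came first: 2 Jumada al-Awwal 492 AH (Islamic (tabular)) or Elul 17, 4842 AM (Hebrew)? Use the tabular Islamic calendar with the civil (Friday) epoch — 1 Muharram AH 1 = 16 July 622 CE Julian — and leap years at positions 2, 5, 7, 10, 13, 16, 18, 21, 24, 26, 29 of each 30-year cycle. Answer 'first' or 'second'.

second

Converting both to JDN: 2122553 vs 2116484; the smaller is the second.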